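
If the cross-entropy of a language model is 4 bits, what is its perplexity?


Perplexity formula: PP = 2^H
H = 4
PP = 2^4
Steps: 2^1 = 2, 2^2 = 4, 2^3 = 8, 2^4 = 16
PP = 16

16


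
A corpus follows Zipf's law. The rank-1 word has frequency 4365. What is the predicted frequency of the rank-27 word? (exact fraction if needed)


Zipf's law: freq(rank) = f1 / rank
f1 = 4365, rank = 27
freq = 4365 / 27
GCD(4365, 27) = 9
Simplified: 485/3

485/3


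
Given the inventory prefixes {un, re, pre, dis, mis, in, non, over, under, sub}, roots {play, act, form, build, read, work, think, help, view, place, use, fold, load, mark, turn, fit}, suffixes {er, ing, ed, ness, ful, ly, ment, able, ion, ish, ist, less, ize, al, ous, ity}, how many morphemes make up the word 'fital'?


Segmenting 'fital' against the inventory:
  'fit' -> root (morpheme 1)
  'al' -> suffix (morpheme 2)
Total morphemes: 2

2


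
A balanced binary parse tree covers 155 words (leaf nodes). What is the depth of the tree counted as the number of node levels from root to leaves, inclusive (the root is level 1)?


In a balanced binary tree with n leaves the deepest leaf is ceil(log2(n)) edges below the root,
so counting node levels inclusive of root and leaves gives ceil(log2(n)) + 1 levels.
log2(155) = 7.2761
ceil(7.2761) = 8
levels = 8 + 1 = 9

9


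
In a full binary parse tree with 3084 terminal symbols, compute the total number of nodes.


Leaf nodes (terminals): 3084
Internal nodes = n - 1 = 3084 - 1 = 3083
Total = leaves + internal = 3084 + 3083 = 6167

6167


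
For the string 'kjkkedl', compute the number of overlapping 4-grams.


String 'kjkkedl' has length L = 7.
Number of overlapping n-grams = L - n + 1
Substituting: 7 - 4 + 1 = 4

4


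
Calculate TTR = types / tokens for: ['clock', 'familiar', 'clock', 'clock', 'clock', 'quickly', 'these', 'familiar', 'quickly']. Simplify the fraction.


Tokens: 9
Unique types: ('clock', 'familiar', 'quickly', 'these') = 4
TTR = 4/9
Already in lowest terms.

4/9


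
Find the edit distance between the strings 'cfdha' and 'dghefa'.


Building DP table for s1='cfdha' (len 5) and s2='dghefa' (len 6):
       d  g  h  e  f  a
    0  1  2  3  4  5  6
  c 1  1  2  3  4  5  6
  f 2  2  2  3  4  4  5
  d 3  2  3  3  4  5  5
  h 4  3  3  3  4  5  6
  a 5  4  4  4  4  5  5
Edit distance = dp[5][6] = 5

5


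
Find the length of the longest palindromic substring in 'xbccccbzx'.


Scanning 'xbccccbzx' for palindromic substrings.
Substring at positions 1-6: 'bccccb'.
Check: reverse('bccccb') = 'bccccb' -> palindrome confirmed.
Neighbouring characters ('x' / 'z') break symmetry, so it cannot extend further.
No longer palindromic substring exists; longest length = 6

6


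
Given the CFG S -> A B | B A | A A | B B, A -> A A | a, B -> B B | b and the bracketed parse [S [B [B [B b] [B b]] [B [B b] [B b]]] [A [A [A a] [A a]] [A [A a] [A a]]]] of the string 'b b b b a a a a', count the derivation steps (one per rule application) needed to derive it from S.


Every bracketed nonterminal node [X ...] in the tree is produced by exactly one rule application.
Reading the tree off as a leftmost derivation:
  Step 1: S  =>  B A   (applied S -> B A)
  Step 2: B A  =>  B B A   (applied B -> B B)
  Step 3: B B A  =>  B B B A   (applied B -> B B)
  Step 4: B B B A  =>  b B B A   (applied B -> b)
  Step 5: b B B A  =>  b b B A   (applied B -> b)
  Step 6: b b B A  =>  b b B B A   (applied B -> B B)
  Step 7: b b B B A  =>  b b b B A   (applied B -> b)
  Step 8: b b b B A  =>  b b b b A   (applied B -> b)
  Step 9: b b b b A  =>  b b b b A A   (applied A -> A A)
  Step 10: b b b b A A  =>  b b b b A A A   (applied A -> A A)
  Step 11: b b b b A A A  =>  b b b b a A A   (applied A -> a)
  Step 12: b b b b a A A  =>  b b b b a a A   (applied A -> a)
  Step 13: b b b b a a A  =>  b b b b a a A A   (applied A -> A A)
  Step 14: b b b b a a A A  =>  b b b b a a a A   (applied A -> a)
  Step 15: b b b b a a a A  =>  b b b b a a a a   (applied A -> a)
Final yield: b b b b a a a a
Total rewrite steps: 15

15


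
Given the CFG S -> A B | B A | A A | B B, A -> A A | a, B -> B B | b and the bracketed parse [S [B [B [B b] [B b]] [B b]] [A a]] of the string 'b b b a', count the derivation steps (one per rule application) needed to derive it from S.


Every bracketed nonterminal node [X ...] in the tree is produced by exactly one rule application.
Reading the tree off as a leftmost derivation:
  Step 1: S  =>  B A   (applied S -> B A)
  Step 2: B A  =>  B B A   (applied B -> B B)
  Step 3: B B A  =>  B B B A   (applied B -> B B)
  Step 4: B B B A  =>  b B B A   (applied B -> b)
  Step 5: b B B A  =>  b b B A   (applied B -> b)
  Step 6: b b B A  =>  b b b A   (applied B -> b)
  Step 7: b b b A  =>  b b b a   (applied A -> a)
Final yield: b b b a
Total rewrite steps: 7

7


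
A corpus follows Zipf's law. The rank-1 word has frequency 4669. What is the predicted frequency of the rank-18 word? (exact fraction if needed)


Zipf's law: freq(rank) = f1 / rank
f1 = 4669, rank = 18
freq = 4669 / 18
GCD(4669, 18) = 1
Simplified: 4669/18

4669/18


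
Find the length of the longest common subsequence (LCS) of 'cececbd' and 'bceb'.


DP table for LCS of 'cececbd' and 'bceb':
       b  c  e  b
    0  0  0  0  0
  c 0  0  1  1  1
  e 0  0  1  2  2
  c 0  0  1  2  2
  e 0  0  1  2  2
  c 0  0  1  2  2
  b 0  1  1  2  3
  d 0  1  1  2  3
LCS: 'ceb'
LCS length = 3

3


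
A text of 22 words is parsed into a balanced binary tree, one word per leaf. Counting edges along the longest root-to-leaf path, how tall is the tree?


In a balanced binary tree with n leaves the deepest leaf is ceil(log2(n)) edges below the root.
log2(22) = 4.4594
ceil(4.4594) = 5
height (edges) = 5

5


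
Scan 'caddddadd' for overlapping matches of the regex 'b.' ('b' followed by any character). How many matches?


Pattern: b. means 'b' followed by any character.
Scanning 'caddddadd' position-by-position:
  Pos 0: window 'ca' -> no
  Pos 1: window 'ad' -> no
  Pos 2: window 'dd' -> no
  Pos 3: window 'dd' -> no
  Pos 4: window 'dd' -> no
  Pos 5: window 'da' -> no
  Pos 6: window 'ad' -> no
  Pos 7: window 'dd' -> no
  Pos 8: window 'd' -> no
Total matches: 0

0


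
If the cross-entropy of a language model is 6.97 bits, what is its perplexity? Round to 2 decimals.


Perplexity formula: PP = 2^H
H = 6.97
PP = 2^6.97
Decompose: 2^6.97 = 2^6 * 2^0.97
2^6 = 64, 2^0.97 ~ 1.9588406
PP ~ 64 * 1.9588406 = 125.3657984
Rounded to 2 decimals: 125.37

125.37


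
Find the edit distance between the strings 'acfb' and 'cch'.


Building DP table for s1='acfb' (len 4) and s2='cch' (len 3):
       c  c  h
    0  1  2  3
  a 1  1  2  3
  c 2  1  1  2
  f 3  2  2  2
  b 4  3  3  3
Edit distance = dp[4][3] = 3

3


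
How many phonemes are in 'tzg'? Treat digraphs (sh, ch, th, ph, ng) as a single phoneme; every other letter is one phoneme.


Parsing 'tzg' greedily, digraphs first:
  't' -> consonant phoneme (phonemes so far: 1)
  'z' -> consonant phoneme (phonemes so far: 2)
  'g' -> consonant phoneme (phonemes so far: 3)
Total phonemes: 3

3


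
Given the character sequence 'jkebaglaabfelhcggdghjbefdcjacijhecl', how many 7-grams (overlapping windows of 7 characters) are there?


String 'jkebaglaabfelhcggdghjbefdcjacijhecl' has length L = 35.
Number of overlapping n-grams = L - n + 1
Substituting: 35 - 7 + 1 = 29

29


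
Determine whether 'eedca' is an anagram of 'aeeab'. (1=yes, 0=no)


Sort characters of 'eedca': 'acdee'
Sort characters of 'aeeab': 'aabee'
Sorted forms differ -> they are NOT anagrams
Result: 0

0


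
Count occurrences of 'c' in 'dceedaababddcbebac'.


Scanning 'dceedaababddcbebac' for 'c':
  Position 1: 'c' -> MATCH (count: 1)
  Position 12: 'c' -> MATCH (count: 2)
  Position 17: 'c' -> MATCH (count: 3)
Total occurrences of 'c': 3

3


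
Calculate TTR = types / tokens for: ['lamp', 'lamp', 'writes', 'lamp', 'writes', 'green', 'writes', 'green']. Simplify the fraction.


Tokens: 8
Unique types: ('green', 'lamp', 'writes') = 3
TTR = 3/8
Already in lowest terms.

3/8


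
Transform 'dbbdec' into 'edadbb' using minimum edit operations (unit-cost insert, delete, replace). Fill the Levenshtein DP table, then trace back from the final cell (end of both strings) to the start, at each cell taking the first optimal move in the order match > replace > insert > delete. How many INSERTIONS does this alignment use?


Edit distance = 5. Backtracking from cell (6, 6) with preference match > replace > insert > delete,
then listing the resulting alignment 'dbbdec' -> 'edadbb' left to right:
  Step 1: replace d->e
  Step 2: replace b->d
  Step 3: replace b->a
  Step 4: keep 'd'
  Step 5: replace e->b
  Step 6: replace c->b
Total insertions: 0

0


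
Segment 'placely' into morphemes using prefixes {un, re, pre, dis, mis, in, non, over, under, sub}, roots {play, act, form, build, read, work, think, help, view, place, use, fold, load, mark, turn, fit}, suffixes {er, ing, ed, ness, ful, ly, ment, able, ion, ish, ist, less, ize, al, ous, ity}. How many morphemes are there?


Segmenting 'placely' against the inventory:
  'place' -> root (morpheme 1)
  'ly' -> suffix (morpheme 2)
Total morphemes: 2

2


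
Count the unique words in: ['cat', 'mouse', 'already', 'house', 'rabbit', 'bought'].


Listing all tokens and tracking unique types:
  Token 1: 'cat' -> NEW (unique so far: 1)
  Token 2: 'mouse' -> NEW (unique so far: 2)
  Token 3: 'already' -> NEW (unique so far: 3)
  Token 4: 'house' -> NEW (unique so far: 4)
  Token 5: 'rabbit' -> NEW (unique so far: 5)
  Token 6: 'bought' -> NEW (unique so far: 6)
Unique types: ('already', 'bought', 'cat', 'house', 'mouse', 'rabbit')
Vocabulary size: 6

6


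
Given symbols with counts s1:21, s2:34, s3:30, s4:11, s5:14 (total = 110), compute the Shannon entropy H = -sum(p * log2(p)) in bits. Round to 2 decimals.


Computing entropy H = -sum(p_i * log2(p_i)):
  s1: p = 21/110 = 0.1909, -p*log2(p) = 0.4561
  s2: p = 34/110 = 0.3091, -p*log2(p) = 0.5236
  s3: p = 30/110 = 0.2727, -p*log2(p) = 0.5112
  s4: p = 11/110 = 0.1000, -p*log2(p) = 0.3322
  s5: p = 14/110 = 0.1273, -p*log2(p) = 0.3785
H = sum of terms = 2.2016
Rounded to 2 decimals: 2.20

2.20


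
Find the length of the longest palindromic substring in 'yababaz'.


Scanning 'yababaz' for palindromic substrings.
Substring at positions 1-5: 'ababa'.
Check: reverse('ababa') = 'ababa' -> palindrome confirmed.
Neighbouring characters ('y' / 'z') break symmetry, so it cannot extend further.
No longer palindromic substring exists; longest length = 5

5


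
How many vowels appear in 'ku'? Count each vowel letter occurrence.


Scanning each character of 'ku':
  Position 1: 'k' -> consonant (running count: 0)
  Position 2: 'u' -> vowel (running count: 1)
Total vowels: 1

1


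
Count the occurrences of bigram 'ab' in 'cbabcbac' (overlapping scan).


Scanning 'cbabcbac' for bigram 'ab':
  Position 0: 'cb' -> no
  Position 1: 'ba' -> no
  Position 2: 'ab' -> MATCH
  Position 3: 'bc' -> no
  Position 4: 'cb' -> no
  Position 5: 'ba' -> no
  Position 6: 'ac' -> no
Total matches: 1

1


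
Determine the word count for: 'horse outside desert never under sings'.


Counting words by splitting on spaces:
  Word 1: 'horse'
  Word 2: 'outside'
  Word 3: 'desert'
  Word 4: 'never'
  Word 5: 'under'
  Word 6: 'sings'
Total words: 6

6


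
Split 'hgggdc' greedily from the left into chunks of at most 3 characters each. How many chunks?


'hgggdc' has 6 characters.
Chunking with max size 3:
  Chunk 1: 'hgg' (positions 0-2)
  Chunk 2: 'gdc' (positions 3-5)
Total chunks: ceil(6 / 3) = 2

2


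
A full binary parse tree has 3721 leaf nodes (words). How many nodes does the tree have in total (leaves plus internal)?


Leaf nodes (terminals): 3721
Internal nodes = n - 1 = 3721 - 1 = 3720
Total = leaves + internal = 3721 + 3720 = 7441

7441


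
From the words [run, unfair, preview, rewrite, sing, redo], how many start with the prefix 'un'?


Checking each word for prefix 'un':
  'run' -> no (count: 0)
  'unfair' -> YES, starts with 'un' (count: 1)
  'preview' -> no (count: 1)
  'rewrite' -> no (count: 1)
  'sing' -> no (count: 1)
  'redo' -> no (count: 1)
Total with prefix 'un': 1

1


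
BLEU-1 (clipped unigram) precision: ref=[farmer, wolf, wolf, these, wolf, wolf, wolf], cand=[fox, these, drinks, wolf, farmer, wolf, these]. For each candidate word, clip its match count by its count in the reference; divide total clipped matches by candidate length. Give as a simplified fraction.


Reference word counts: {'farmer': 1, 'these': 1, 'wolf': 5}
Checking each candidate word (with clipping):
  'fox' -> not in reference -> no match (matches: 0)
  'these' -> in reference (ref count 1, used 1/1) -> match (matches: 1)
  'drinks' -> not in reference -> no match (matches: 1)
  'wolf' -> in reference (ref count 5, used 1/5) -> match (matches: 2)
  'farmer' -> in reference (ref count 1, used 1/1) -> match (matches: 3)
  'wolf' -> in reference (ref count 5, used 2/5) -> match (matches: 4)
  'these' -> ref count 1 already used up (1/1) -> clipped, no match (matches: 4)
Clipped matches: 4, Candidate length: 7
Precision = 4/7

4/7


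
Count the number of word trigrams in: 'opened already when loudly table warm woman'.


Word trigrams from [7] words:
  Trigram 1: (opened already when)
  Trigram 2: (already when loudly)
  Trigram 3: (when loudly table)
  Trigram 4: (loudly table warm)
  Trigram 5: (table warm woman)
Total word trigrams: 7 - 2 = 5

5


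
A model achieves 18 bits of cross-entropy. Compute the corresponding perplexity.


Perplexity formula: PP = 2^H
H = 18
PP = 2^18
PP = 2^18 = 262144

262144


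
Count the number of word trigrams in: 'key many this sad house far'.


Word trigrams from [6] words:
  Trigram 1: (key many this)
  Trigram 2: (many this sad)
  Trigram 3: (this sad house)
  Trigram 4: (sad house far)
Total word trigrams: 6 - 2 = 4

4


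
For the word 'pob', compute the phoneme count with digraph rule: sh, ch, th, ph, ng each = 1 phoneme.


Parsing 'pob' greedily, digraphs first:
  'p' -> consonant phoneme (phonemes so far: 1)
  'o' -> vowel phoneme (phonemes so far: 2)
  'b' -> consonant phoneme (phonemes so far: 3)
Total phonemes: 3

3


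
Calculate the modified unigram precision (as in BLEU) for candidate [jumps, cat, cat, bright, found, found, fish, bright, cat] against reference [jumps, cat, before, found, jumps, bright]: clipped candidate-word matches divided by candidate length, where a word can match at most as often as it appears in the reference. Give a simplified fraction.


Reference word counts: {'before': 1, 'bright': 1, 'cat': 1, 'found': 1, 'jumps': 2}
Checking each candidate word (with clipping):
  'jumps' -> in reference (ref count 2, used 1/2) -> match (matches: 1)
  'cat' -> in reference (ref count 1, used 1/1) -> match (matches: 2)
  'cat' -> ref count 1 already used up (1/1) -> clipped, no match (matches: 2)
  'bright' -> in reference (ref count 1, used 1/1) -> match (matches: 3)
  'found' -> in reference (ref count 1, used 1/1) -> match (matches: 4)
  'found' -> ref count 1 already used up (1/1) -> clipped, no match (matches: 4)
  'fish' -> not in reference -> no match (matches: 4)
  'bright' -> ref count 1 already used up (1/1) -> clipped, no match (matches: 4)
  'cat' -> ref count 1 already used up (1/1) -> clipped, no match (matches: 4)
Clipped matches: 4, Candidate length: 9
Precision = 4/9

4/9


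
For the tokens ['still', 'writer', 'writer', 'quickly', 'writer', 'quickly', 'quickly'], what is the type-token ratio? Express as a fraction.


Tokens: 7
Unique types: ('quickly', 'still', 'writer') = 3
TTR = 3/7
Already in lowest terms.

3/7


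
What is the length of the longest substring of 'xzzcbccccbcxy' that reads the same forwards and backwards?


Scanning 'xzzcbccccbcxy' for palindromic substrings.
Substring at positions 3-10: 'cbccccbc'.
Check: reverse('cbccccbc') = 'cbccccbc' -> palindrome confirmed.
Neighbouring characters ('z' / 'x') break symmetry, so it cannot extend further.
No longer palindromic substring exists; longest length = 8

8


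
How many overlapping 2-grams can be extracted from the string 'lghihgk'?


String 'lghihgk' has length L = 7.
Number of overlapping n-grams = L - n + 1
Substituting: 7 - 2 + 1 = 6

6


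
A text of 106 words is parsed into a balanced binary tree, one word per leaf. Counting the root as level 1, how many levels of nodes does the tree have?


In a balanced binary tree with n leaves the deepest leaf is ceil(log2(n)) edges below the root,
so counting node levels inclusive of root and leaves gives ceil(log2(n)) + 1 levels.
log2(106) = 6.7279
ceil(6.7279) = 7
levels = 7 + 1 = 8

8


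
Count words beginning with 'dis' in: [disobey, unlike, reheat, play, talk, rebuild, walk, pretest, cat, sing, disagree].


Checking each word for prefix 'dis':
  'disobey' -> YES, starts with 'dis' (count: 1)
  'unlike' -> no (count: 1)
  'reheat' -> no (count: 1)
  'play' -> no (count: 1)
  'talk' -> no (count: 1)
  'rebuild' -> no (count: 1)
  'walk' -> no (count: 1)
  'pretest' -> no (count: 1)
  'cat' -> no (count: 1)
  'sing' -> no (count: 1)
  'disagree' -> YES, starts with 'dis' (count: 2)
Total with prefix 'dis': 2

2


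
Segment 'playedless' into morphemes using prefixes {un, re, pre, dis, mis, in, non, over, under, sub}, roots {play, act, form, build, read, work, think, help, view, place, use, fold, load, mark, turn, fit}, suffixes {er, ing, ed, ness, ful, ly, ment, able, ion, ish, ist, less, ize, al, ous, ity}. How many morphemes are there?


Segmenting 'playedless' against the inventory:
  'play' -> root (morpheme 1)
  'ed' -> suffix (morpheme 2)
  'less' -> suffix (morpheme 3)
Total morphemes: 3

3


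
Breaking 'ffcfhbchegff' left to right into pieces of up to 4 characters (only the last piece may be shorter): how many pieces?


'ffcfhbchegff' has 12 characters.
Chunking with max size 4:
  Chunk 1: 'ffcf' (positions 0-3)
  Chunk 2: 'hbch' (positions 4-7)
  Chunk 3: 'egff' (positions 8-11)
Total chunks: ceil(12 / 4) = 3

3


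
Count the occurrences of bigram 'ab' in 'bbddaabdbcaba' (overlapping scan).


Scanning 'bbddaabdbcaba' for bigram 'ab':
  Position 0: 'bb' -> no
  Position 1: 'bd' -> no
  Position 2: 'dd' -> no
  Position 3: 'da' -> no
  Position 4: 'aa' -> no
  Position 5: 'ab' -> MATCH
  Position 6: 'bd' -> no
  Position 7: 'db' -> no
  Position 8: 'bc' -> no
  Position 9: 'ca' -> no
  Position 10: 'ab' -> MATCH
  Position 11: 'ba' -> no
Total matches: 2

2


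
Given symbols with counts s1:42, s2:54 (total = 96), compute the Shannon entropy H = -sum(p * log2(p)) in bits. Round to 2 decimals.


Computing entropy H = -sum(p_i * log2(p_i)):
  s1: p = 42/96 = 0.4375, -p*log2(p) = 0.5218
  s2: p = 54/96 = 0.5625, -p*log2(p) = 0.4669
H = sum of terms = 0.9887
Rounded to 2 decimals: 0.99

0.99


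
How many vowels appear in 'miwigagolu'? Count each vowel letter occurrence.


Scanning each character of 'miwigagolu':
  Position 1: 'm' -> consonant (running count: 0)
  Position 2: 'i' -> vowel (running count: 1)
  Position 3: 'w' -> consonant (running count: 1)
  Position 4: 'i' -> vowel (running count: 2)
  Position 5: 'g' -> consonant (running count: 2)
  Position 6: 'a' -> vowel (running count: 3)
  Position 7: 'g' -> consonant (running count: 3)
  Position 8: 'o' -> vowel (running count: 4)
  Position 9: 'l' -> consonant (running count: 4)
  Position 10: 'u' -> vowel (running count: 5)
Total vowels: 5

5


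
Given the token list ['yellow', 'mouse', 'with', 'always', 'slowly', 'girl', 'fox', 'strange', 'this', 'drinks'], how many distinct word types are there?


Listing all tokens and tracking unique types:
  Token 1: 'yellow' -> NEW (unique so far: 1)
  Token 2: 'mouse' -> NEW (unique so far: 2)
  Token 3: 'with' -> NEW (unique so far: 3)
  Token 4: 'always' -> NEW (unique so far: 4)
  Token 5: 'slowly' -> NEW (unique so far: 5)
  Token 6: 'girl' -> NEW (unique so far: 6)
  Token 7: 'fox' -> NEW (unique so far: 7)
  Token 8: 'strange' -> NEW (unique so far: 8)
  Token 9: 'this' -> NEW (unique so far: 9)
  Token 10: 'drinks' -> NEW (unique so far: 10)
Unique types: ('always', 'drinks', 'fox', 'girl', 'mouse', 'slowly', 'strange', 'this', 'with', 'yellow')
Vocabulary size: 10

10


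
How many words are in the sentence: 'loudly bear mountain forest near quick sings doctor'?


Counting words by splitting on spaces:
  Word 1: 'loudly'
  Word 2: 'bear'
  Word 3: 'mountain'
  Word 4: 'forest'
  Word 5: 'near'
  Word 6: 'quick'
  Word 7: 'sings'
  Word 8: 'doctor'
Total words: 8

8


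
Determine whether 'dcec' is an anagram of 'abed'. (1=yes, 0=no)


Sort characters of 'dcec': 'ccde'
Sort characters of 'abed': 'abde'
Sorted forms differ -> they are NOT anagrams
Result: 0

0


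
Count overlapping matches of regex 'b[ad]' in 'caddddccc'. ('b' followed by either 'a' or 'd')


Pattern: b[ad] means 'b' followed by either 'a' or 'd'.
Scanning 'caddddccc' position-by-position:
  Pos 0: window 'ca' -> no
  Pos 1: window 'ad' -> no
  Pos 2: window 'dd' -> no
  Pos 3: window 'dd' -> no
  Pos 4: window 'dd' -> no
  Pos 5: window 'dc' -> no
  Pos 6: window 'cc' -> no
  Pos 7: window 'cc' -> no
  Pos 8: window 'c' -> no
Total matches: 0

0


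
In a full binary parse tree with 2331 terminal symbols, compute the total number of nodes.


Leaf nodes (terminals): 2331
Internal nodes = n - 1 = 2331 - 1 = 2330
Total = leaves + internal = 2331 + 2330 = 4661

4661


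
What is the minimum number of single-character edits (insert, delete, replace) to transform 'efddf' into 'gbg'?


Building DP table for s1='efddf' (len 5) and s2='gbg' (len 3):
       g  b  g
    0  1  2  3
  e 1  1  2  3
  f 2  2  2  3
  d 3  3  3  3
  d 4  4  4  4
  f 5  5  5  5
Edit distance = dp[5][3] = 5

5


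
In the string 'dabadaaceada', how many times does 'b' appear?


Scanning 'dabadaaceada' for 'b':
  Position 2: 'b' -> MATCH (count: 1)
Total occurrences of 'b': 1

1


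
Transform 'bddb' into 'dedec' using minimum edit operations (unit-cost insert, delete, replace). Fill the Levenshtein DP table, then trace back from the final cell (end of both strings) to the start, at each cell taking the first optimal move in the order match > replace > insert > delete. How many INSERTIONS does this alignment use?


Edit distance = 4. Backtracking from cell (4, 5) with preference match > replace > insert > delete,
then listing the resulting alignment 'bddb' -> 'dedec' left to right:
  Step 1: insert 'd' [insertion #1]
  Step 2: replace b->e
  Step 3: keep 'd'
  Step 4: replace d->e
  Step 5: replace b->c
Total insertions: 1

1


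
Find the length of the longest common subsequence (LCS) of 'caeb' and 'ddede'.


DP table for LCS of 'caeb' and 'ddede':
       d  d  e  d  e
    0  0  0  0  0  0
  c 0  0  0  0  0  0
  a 0  0  0  0  0  0
  e 0  0  0  1  1  1
  b 0  0  0  1  1  1
LCS: 'e'
LCS length = 1

1


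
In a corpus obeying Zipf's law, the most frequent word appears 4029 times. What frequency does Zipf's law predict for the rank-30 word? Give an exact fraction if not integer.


Zipf's law: freq(rank) = f1 / rank
f1 = 4029, rank = 30
freq = 4029 / 30
GCD(4029, 30) = 3
Simplified: 1343/10

1343/10


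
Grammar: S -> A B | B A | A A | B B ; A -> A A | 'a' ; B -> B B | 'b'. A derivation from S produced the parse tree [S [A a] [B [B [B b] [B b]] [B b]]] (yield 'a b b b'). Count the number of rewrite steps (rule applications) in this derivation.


Every bracketed nonterminal node [X ...] in the tree is produced by exactly one rule application.
Reading the tree off as a leftmost derivation:
  Step 1: S  =>  A B   (applied S -> A B)
  Step 2: A B  =>  a B   (applied A -> a)
  Step 3: a B  =>  a B B   (applied B -> B B)
  Step 4: a B B  =>  a B B B   (applied B -> B B)
  Step 5: a B B B  =>  a b B B   (applied B -> b)
  Step 6: a b B B  =>  a b b B   (applied B -> b)
  Step 7: a b b B  =>  a b b b   (applied B -> b)
Final yield: a b b b
Total rewrite steps: 7

7


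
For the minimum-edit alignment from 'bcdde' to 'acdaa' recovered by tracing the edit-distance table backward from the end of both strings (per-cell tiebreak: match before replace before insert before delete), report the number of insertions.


Edit distance = 3. Backtracking from cell (5, 5) with preference match > replace > insert > delete,
then listing the resulting alignment 'bcdde' -> 'acdaa' left to right:
  Step 1: replace b->a
  Step 2: keep 'c'
  Step 3: keep 'd'
  Step 4: replace d->a
  Step 5: replace e->a
Total insertions: 0

0


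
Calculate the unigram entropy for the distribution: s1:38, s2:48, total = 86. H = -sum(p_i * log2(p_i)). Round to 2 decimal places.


Computing entropy H = -sum(p_i * log2(p_i)):
  s1: p = 38/86 = 0.4419, -p*log2(p) = 0.5207
  s2: p = 48/86 = 0.5581, -p*log2(p) = 0.4696
H = sum of terms = 0.9903
Rounded to 2 decimals: 0.99

0.99


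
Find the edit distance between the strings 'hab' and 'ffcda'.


Building DP table for s1='hab' (len 3) and s2='ffcda' (len 5):
       f  f  c  d  a
    0  1  2  3  4  5
  h 1  1  2  3  4  5
  a 2  2  2  3  4  4
  b 3  3  3  3  4  5
Edit distance = dp[3][5] = 5

5


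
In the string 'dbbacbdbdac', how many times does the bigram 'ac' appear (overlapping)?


Scanning 'dbbacbdbdac' for bigram 'ac':
  Position 0: 'db' -> no
  Position 1: 'bb' -> no
  Position 2: 'ba' -> no
  Position 3: 'ac' -> MATCH
  Position 4: 'cb' -> no
  Position 5: 'bd' -> no
  Position 6: 'db' -> no
  Position 7: 'bd' -> no
  Position 8: 'da' -> no
  Position 9: 'ac' -> MATCH
Total matches: 2

2


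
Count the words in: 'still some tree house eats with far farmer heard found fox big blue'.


Counting words by splitting on spaces:
  Word 1: 'still'
  Word 2: 'some'
  Word 3: 'tree'
  Word 4: 'house'
  Word 5: 'eats'
  Word 6: 'with'
  Word 7: 'far'
  Word 8: 'farmer'
  Word 9: 'heard'
  Word 10: 'found'
  Word 11: 'fox'
  Word 12: 'big'
  Word 13: 'blue'
Total words: 13

13


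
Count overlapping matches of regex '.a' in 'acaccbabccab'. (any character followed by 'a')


Pattern: .a means any character followed by 'a'.
Scanning 'acaccbabccab' position-by-position:
  Pos 0: window 'ac' -> no
  Pos 1: window 'ca' -> MATCH
  Pos 2: window 'ac' -> no
  Pos 3: window 'cc' -> no
  Pos 4: window 'cb' -> no
  Pos 5: window 'ba' -> MATCH
  Pos 6: window 'ab' -> no
  Pos 7: window 'bc' -> no
  Pos 8: window 'cc' -> no
  Pos 9: window 'ca' -> MATCH
  Pos 10: window 'ab' -> no
  Pos 11: window 'b' -> no
Total matches: 3

3


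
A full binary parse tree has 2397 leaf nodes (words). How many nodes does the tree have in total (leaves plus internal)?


Leaf nodes (terminals): 2397
Internal nodes = n - 1 = 2397 - 1 = 2396
Total = leaves + internal = 2397 + 2396 = 4793

4793


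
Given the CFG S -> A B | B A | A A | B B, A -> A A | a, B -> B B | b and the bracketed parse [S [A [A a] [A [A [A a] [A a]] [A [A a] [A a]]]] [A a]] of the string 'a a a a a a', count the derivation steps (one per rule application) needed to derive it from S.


Every bracketed nonterminal node [X ...] in the tree is produced by exactly one rule application.
Reading the tree off as a leftmost derivation:
  Step 1: S  =>  A A   (applied S -> A A)
  Step 2: A A  =>  A A A   (applied A -> A A)
  Step 3: A A A  =>  a A A   (applied A -> a)
  Step 4: a A A  =>  a A A A   (applied A -> A A)
  Step 5: a A A A  =>  a A A A A   (applied A -> A A)
  Step 6: a A A A A  =>  a a A A A   (applied A -> a)
  Step 7: a a A A A  =>  a a a A A   (applied A -> a)
  Step 8: a a a A A  =>  a a a A A A   (applied A -> A A)
  Step 9: a a a A A A  =>  a a a a A A   (applied A -> a)
  Step 10: a a a a A A  =>  a a a a a A   (applied A -> a)
  Step 11: a a a a a A  =>  a a a a a a   (applied A -> a)
Final yield: a a a a a a
Total rewrite steps: 11

11


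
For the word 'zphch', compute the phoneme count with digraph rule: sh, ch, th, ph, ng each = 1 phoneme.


Parsing 'zphch' greedily, digraphs first:
  'z' -> consonant phoneme (phonemes so far: 1)
  'ph' -> digraph (1 consonant phoneme) (phonemes so far: 2)
  'ch' -> digraph (1 consonant phoneme) (phonemes so far: 3)
Total phonemes: 3

3


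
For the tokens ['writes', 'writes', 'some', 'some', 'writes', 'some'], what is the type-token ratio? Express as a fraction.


Tokens: 6
Unique types: ('some', 'writes') = 2
TTR = 2/6
Simplify: divide both by 2 -> 1/3
TTR = 1/3

1/3


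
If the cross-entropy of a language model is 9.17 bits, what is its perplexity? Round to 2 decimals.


Perplexity formula: PP = 2^H
H = 9.17
PP = 2^9.17
Decompose: 2^9.17 = 2^9 * 2^0.17
2^9 = 512, 2^0.17 ~ 1.1250585
PP ~ 512 * 1.1250585 = 576.0299520
Rounded to 2 decimals: 576.03

576.03


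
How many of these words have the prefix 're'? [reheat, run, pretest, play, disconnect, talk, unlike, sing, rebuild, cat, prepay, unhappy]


Checking each word for prefix 're':
  'reheat' -> YES, starts with 're' (count: 1)
  'run' -> no (count: 1)
  'pretest' -> no (count: 1)
  'play' -> no (count: 1)
  'disconnect' -> no (count: 1)
  'talk' -> no (count: 1)
  'unlike' -> no (count: 1)
  'sing' -> no (count: 1)
  'rebuild' -> YES, starts with 're' (count: 2)
  'cat' -> no (count: 2)
  'prepay' -> no (count: 2)
  'unhappy' -> no (count: 2)
Total with prefix 're': 2

2


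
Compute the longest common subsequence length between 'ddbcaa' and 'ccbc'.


DP table for LCS of 'ddbcaa' and 'ccbc':
       c  c  b  c
    0  0  0  0  0
  d 0  0  0  0  0
  d 0  0  0  0  0
  b 0  0  0  1  1
  c 0  1  1  1  2
  a 0  1  1  1  2
  a 0  1  1  1  2
LCS: 'bc'
LCS length = 2

2


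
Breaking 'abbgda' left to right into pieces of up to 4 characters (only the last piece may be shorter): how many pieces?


'abbgda' has 6 characters.
Chunking with max size 4:
  Chunk 1: 'abbg' (positions 0-3)
  Chunk 2: 'da' (positions 4-5)
Total chunks: ceil(6 / 4) = 2

2


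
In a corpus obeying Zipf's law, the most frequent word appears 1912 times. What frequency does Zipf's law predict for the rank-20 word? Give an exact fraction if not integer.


Zipf's law: freq(rank) = f1 / rank
f1 = 1912, rank = 20
freq = 1912 / 20
GCD(1912, 20) = 4
Simplified: 478/5

478/5


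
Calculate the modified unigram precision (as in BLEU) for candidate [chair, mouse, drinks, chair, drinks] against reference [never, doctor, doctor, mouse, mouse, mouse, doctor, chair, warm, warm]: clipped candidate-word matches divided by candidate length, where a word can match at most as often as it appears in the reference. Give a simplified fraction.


Reference word counts: {'chair': 1, 'doctor': 3, 'mouse': 3, 'never': 1, 'warm': 2}
Checking each candidate word (with clipping):
  'chair' -> in reference (ref count 1, used 1/1) -> match (matches: 1)
  'mouse' -> in reference (ref count 3, used 1/3) -> match (matches: 2)
  'drinks' -> not in reference -> no match (matches: 2)
  'chair' -> ref count 1 already used up (1/1) -> clipped, no match (matches: 2)
  'drinks' -> not in reference -> no match (matches: 2)
Clipped matches: 2, Candidate length: 5
Precision = 2/5

2/5


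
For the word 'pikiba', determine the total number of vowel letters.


Scanning each character of 'pikiba':
  Position 1: 'p' -> consonant (running count: 0)
  Position 2: 'i' -> vowel (running count: 1)
  Position 3: 'k' -> consonant (running count: 1)
  Position 4: 'i' -> vowel (running count: 2)
  Position 5: 'b' -> consonant (running count: 2)
  Position 6: 'a' -> vowel (running count: 3)
Total vowels: 3

3


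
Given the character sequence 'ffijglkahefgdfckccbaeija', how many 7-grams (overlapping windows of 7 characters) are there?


String 'ffijglkahefgdfckccbaeija' has length L = 24.
Number of overlapping n-grams = L - n + 1
Substituting: 24 - 7 + 1 = 18

18


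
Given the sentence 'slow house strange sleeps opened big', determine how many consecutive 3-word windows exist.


Word trigrams from [6] words:
  Trigram 1: (slow house strange)
  Trigram 2: (house strange sleeps)
  Trigram 3: (strange sleeps opened)
  Trigram 4: (sleeps opened big)
Total word trigrams: 6 - 2 = 4

4


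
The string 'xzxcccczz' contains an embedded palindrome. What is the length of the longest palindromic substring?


Scanning 'xzxcccczz' for palindromic substrings.
Substring at positions 3-6: 'cccc'.
Check: reverse('cccc') = 'cccc' -> palindrome confirmed.
Neighbouring characters ('x' / 'z') break symmetry, so it cannot extend further.
No longer palindromic substring exists; longest length = 4

4


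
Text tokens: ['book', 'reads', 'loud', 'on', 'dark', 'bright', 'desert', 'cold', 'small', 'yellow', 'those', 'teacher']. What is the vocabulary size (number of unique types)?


Listing all tokens and tracking unique types:
  Token 1: 'book' -> NEW (unique so far: 1)
  Token 2: 'reads' -> NEW (unique so far: 2)
  Token 3: 'loud' -> NEW (unique so far: 3)
  Token 4: 'on' -> NEW (unique so far: 4)
  Token 5: 'dark' -> NEW (unique so far: 5)
  Token 6: 'bright' -> NEW (unique so far: 6)
  Token 7: 'desert' -> NEW (unique so far: 7)
  Token 8: 'cold' -> NEW (unique so far: 8)
  Token 9: 'small' -> NEW (unique so far: 9)
  Token 10: 'yellow' -> NEW (unique so far: 10)
  Token 11: 'those' -> NEW (unique so far: 11)
  Token 12: 'teacher' -> NEW (unique so far: 12)
Unique types: ('book', 'bright', 'cold', 'dark', 'desert', 'loud', 'on', 'reads', 'small', 'teacher', 'those', 'yellow')
Vocabulary size: 12

12


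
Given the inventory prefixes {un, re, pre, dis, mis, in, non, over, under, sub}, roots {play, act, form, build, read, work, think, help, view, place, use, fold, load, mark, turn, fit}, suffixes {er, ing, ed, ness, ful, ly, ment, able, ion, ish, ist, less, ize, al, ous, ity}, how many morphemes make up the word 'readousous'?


Segmenting 'readousous' against the inventory:
  'read' -> root (morpheme 1)
  'ous' -> suffix (morpheme 2)
  'ous' -> suffix (morpheme 3)
Total morphemes: 3

3


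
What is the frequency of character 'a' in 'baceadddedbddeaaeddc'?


Scanning 'baceadddedbddeaaeddc' for 'a':
  Position 1: 'a' -> MATCH (count: 1)
  Position 4: 'a' -> MATCH (count: 2)
  Position 14: 'a' -> MATCH (count: 3)
  Position 15: 'a' -> MATCH (count: 4)
Total occurrences of 'a': 4

4


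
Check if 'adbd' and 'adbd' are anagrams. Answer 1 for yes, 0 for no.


Sort characters of 'adbd': 'abdd'
Sort characters of 'adbd': 'abdd'
Sorted forms match -> they ARE anagrams
Result: 1

1


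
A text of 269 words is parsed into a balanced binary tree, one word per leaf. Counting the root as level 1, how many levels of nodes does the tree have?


In a balanced binary tree with n leaves the deepest leaf is ceil(log2(n)) edges below the root,
so counting node levels inclusive of root and leaves gives ceil(log2(n)) + 1 levels.
log2(269) = 8.0715
ceil(8.0715) = 9
levels = 9 + 1 = 10

10


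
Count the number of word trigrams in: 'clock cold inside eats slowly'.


Word trigrams from [5] words:
  Trigram 1: (clock cold inside)
  Trigram 2: (cold inside eats)
  Trigram 3: (inside eats slowly)
Total word trigrams: 5 - 2 = 3

3


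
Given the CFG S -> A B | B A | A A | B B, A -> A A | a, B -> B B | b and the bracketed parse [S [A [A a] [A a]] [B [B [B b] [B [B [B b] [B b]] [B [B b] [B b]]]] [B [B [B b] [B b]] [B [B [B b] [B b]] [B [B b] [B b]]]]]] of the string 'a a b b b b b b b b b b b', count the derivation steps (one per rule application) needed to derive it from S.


Every bracketed nonterminal node [X ...] in the tree is produced by exactly one rule application.
Reading the tree off as a leftmost derivation:
  Step 1: S  =>  A B   (applied S -> A B)
  Step 2: A B  =>  A A B   (applied A -> A A)
  Step 3: A A B  =>  a A B   (applied A -> a)
  Step 4: a A B  =>  a a B   (applied A -> a)
  Step 5: a a B  =>  a a B B   (applied B -> B B)
  Step 6: a a B B  =>  a a B B B   (applied B -> B B)
  Step 7: a a B B B  =>  a a b B B   (applied B -> b)
  Step 8: a a b B B  =>  a a b B B B   (applied B -> B B)
  Step 9: a a b B B B  =>  a a b B B B B   (applied B -> B B)
  Step 10: a a b B B B B  =>  a a b b B B B   (applied B -> b)
  Step 11: a a b b B B B  =>  a a b b b B B   (applied B -> b)
  Step 12: a a b b b B B  =>  a a b b b B B B   (applied B -> B B)
  Step 13: a a b b b B B B  =>  a a b b b b B B   (applied B -> b)
  Step 14: a a b b b b B B  =>  a a b b b b b B   (applied B -> b)
  Step 15: a a b b b b b B  =>  a a b b b b b B B   (applied B -> B B)
  Step 16: a a b b b b b B B  =>  a a b b b b b B B B   (applied B -> B B)
  Step 17: a a b b b b b B B B  =>  a a b b b b b b B B   (applied B -> b)
  Step 18: a a b b b b b b B B  =>  a a b b b b b b b B   (applied B -> b)
  Step 19: a a b b b b b b b B  =>  a a b b b b b b b B B   (applied B -> B B)
  Step 20: a a b b b b b b b B B  =>  a a b b b b b b b B B B   (applied B -> B B)
  Step 21: a a b b b b b b b B B B  =>  a a b b b b b b b b B B   (applied B -> b)
  Step 22: a a b b b b b b b b B B  =>  a a b b b b b b b b b B   (applied B -> b)
  Step 23: a a b b b b b b b b b B  =>  a a b b b b b b b b b B B   (applied B -> B B)
  Step 24: a a b b b b b b b b b B B  =>  a a b b b b b b b b b b B   (applied B -> b)
  Step 25: a a b b b b b b b b b b B  =>  a a b b b b b b b b b b b   (applied B -> b)
Final yield: a a b b b b b b b b b b b
Total rewrite steps: 25

25


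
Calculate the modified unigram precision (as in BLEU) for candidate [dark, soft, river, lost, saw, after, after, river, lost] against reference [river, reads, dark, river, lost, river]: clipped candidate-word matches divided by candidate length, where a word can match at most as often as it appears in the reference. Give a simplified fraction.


Reference word counts: {'dark': 1, 'lost': 1, 'reads': 1, 'river': 3}
Checking each candidate word (with clipping):
  'dark' -> in reference (ref count 1, used 1/1) -> match (matches: 1)
  'soft' -> not in reference -> no match (matches: 1)
  'river' -> in reference (ref count 3, used 1/3) -> match (matches: 2)
  'lost' -> in reference (ref count 1, used 1/1) -> match (matches: 3)
  'saw' -> not in reference -> no match (matches: 3)
  'after' -> not in reference -> no match (matches: 3)
  'after' -> not in reference -> no match (matches: 3)
  'river' -> in reference (ref count 3, used 2/3) -> match (matches: 4)
  'lost' -> ref count 1 already used up (1/1) -> clipped, no match (matches: 4)
Clipped matches: 4, Candidate length: 9
Precision = 4/9

4/9


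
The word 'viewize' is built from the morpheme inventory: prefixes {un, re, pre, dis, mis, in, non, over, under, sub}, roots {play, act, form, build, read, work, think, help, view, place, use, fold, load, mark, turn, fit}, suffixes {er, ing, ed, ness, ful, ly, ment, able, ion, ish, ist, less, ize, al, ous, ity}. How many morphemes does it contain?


Segmenting 'viewize' against the inventory:
  'view' -> root (morpheme 1)
  'ize' -> suffix (morpheme 2)
Total morphemes: 2

2


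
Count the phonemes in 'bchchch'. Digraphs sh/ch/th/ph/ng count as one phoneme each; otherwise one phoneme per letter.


Parsing 'bchchch' greedily, digraphs first:
  'b' -> consonant phoneme (phonemes so far: 1)
  'ch' -> digraph (1 consonant phoneme) (phonemes so far: 2)
  'ch' -> digraph (1 consonant phoneme) (phonemes so far: 3)
  'ch' -> digraph (1 consonant phoneme) (phonemes so far: 4)
Total phonemes: 4

4


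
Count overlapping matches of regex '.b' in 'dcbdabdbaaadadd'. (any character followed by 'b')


Pattern: .b means any character followed by 'b'.
Scanning 'dcbdabdbaaadadd' position-by-position:
  Pos 0: window 'dc' -> no
  Pos 1: window 'cb' -> MATCH
  Pos 2: window 'bd' -> no
  Pos 3: window 'da' -> no
  Pos 4: window 'ab' -> MATCH
  Pos 5: window 'bd' -> no
  Pos 6: window 'db' -> MATCH
  Pos 7: window 'ba' -> no
  Pos 8: window 'aa' -> no
  Pos 9: window 'aa' -> no
  Pos 10: window 'ad' -> no
  Pos 11: window 'da' -> no
  Pos 12: window 'ad' -> no
  Pos 13: window 'dd' -> no
  Pos 14: window 'd' -> no
Total matches: 3

3


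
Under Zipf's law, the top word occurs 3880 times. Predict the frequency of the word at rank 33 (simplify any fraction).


Zipf's law: freq(rank) = f1 / rank
f1 = 3880, rank = 33
freq = 3880 / 33
GCD(3880, 33) = 1
Simplified: 3880/33

3880/33
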